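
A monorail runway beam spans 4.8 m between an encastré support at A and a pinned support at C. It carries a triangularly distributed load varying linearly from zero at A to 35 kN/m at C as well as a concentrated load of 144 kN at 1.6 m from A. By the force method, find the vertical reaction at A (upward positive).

Take the reaction at C as the redundant and release it; the primary structure is a cantilever fixed at A.
Primary-structure tip deflection at C by superposition:
  triangular load, peak 35 at the free end: 11w₀L⁴/(120EI) = 1703/EI
  point load 144 at a = 1.6: Pa²(3L − a)/(6EI) = 786.4/EI
  δ_0 = 2490/EI
Tip deflection under a unit load at C: L³/(3EI) = 36.86/EI.
Compatibility at C: δ_0 − R_C·δ_{CC} = 0, so R_C = 2490/36.86 = 67.53 kN.
Vertical equilibrium: R_A = ΣP − R_C = 228 − 67.53 = 160.5 kN.

R_A = 160.5 kN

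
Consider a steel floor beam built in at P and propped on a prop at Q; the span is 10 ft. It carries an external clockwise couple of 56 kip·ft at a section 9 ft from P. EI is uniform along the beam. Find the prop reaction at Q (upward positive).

R_Q = 8.316 kip

Choose R_Q as the redundant. The primary structure is the cantilever fixed at P.
Deflection at Q on the released cantilever, summing each load's contribution:
  clockwise couple 56 at a = 9: M₀a(2L − a)/(2EI) = 2772/EI
Tip deflection under a unit load at Q: L³/(3EI) = 333.3/EI.
The prop prevents deflection at Q: R_Q = δ_0/δ_{QQ} = 2772/333.3 = 8.316 kip.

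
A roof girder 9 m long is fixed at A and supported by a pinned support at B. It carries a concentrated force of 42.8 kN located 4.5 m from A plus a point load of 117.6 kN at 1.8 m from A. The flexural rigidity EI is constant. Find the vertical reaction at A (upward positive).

Remove the prop at B; the released (primary) structure is a cantilever built in at A.
Free-end deflection of the primary structure under the applied loading (downward +):
  point load 42.8 at a = 4.5: Pa²(3L − a)/(6EI) = 3250/EI
  point load 117.6 at a = 1.8: Pa²(3L − a)/(6EI) = 1600/EI
  δ_0 = 4850/EI
Tip deflection under a unit load at B: L³/(3EI) = 243/EI.
The prop prevents deflection at B: R_B = δ_0/δ_{BB} = 4850/243 = 19.96 kN.
Vertical equilibrium: R_A = ΣP − R_B = 160.4 − 19.96 = 140.4 kN.

R_A = 140.4 kN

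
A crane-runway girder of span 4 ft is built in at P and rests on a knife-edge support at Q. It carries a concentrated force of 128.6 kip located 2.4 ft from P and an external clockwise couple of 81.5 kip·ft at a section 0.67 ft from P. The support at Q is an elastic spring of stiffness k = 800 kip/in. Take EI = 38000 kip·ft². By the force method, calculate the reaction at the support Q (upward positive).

R_Q = 54.77 kip

Remove the prop at Q; the released (primary) structure is a cantilever built in at P.
Downward deflection at the released point Q due to the loads:
  point load 128.6 at a = 2.4: Pa²(3L − a)/(6EI) = 1185/EI
  clockwise couple 81.5 at a = 0.67: M₀a(2L − a)/(2EI) = 200.1/EI
  δ_0 = 1385/EI
Tip deflection under a unit load at Q: L³/(3EI) = 21.33/EI.
With EI = 38000 kip·ft²: δ_0 = 0.036455 ft and δ_{QQ} = 0.000561 ft/kip.
Compatibility — the spring shortens by R_Q/k under the reaction it provides: δ_0 − R_Q·δ_{QQ} = R_Q/k. With 1/k = 1/(800×12) ft/kip = 0.000104 ft/kip, R_Q = δ_0 / (δ_{QQ} + 1/k) = 0.036455 / (0.000561 + 0.000104) = 54.77 kip.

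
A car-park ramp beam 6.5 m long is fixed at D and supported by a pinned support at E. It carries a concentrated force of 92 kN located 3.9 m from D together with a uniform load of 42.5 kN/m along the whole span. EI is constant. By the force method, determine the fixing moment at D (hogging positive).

M_D = 324.9 kN·m

Choose R_E as the redundant. The primary structure is the cantilever fixed at D.
Free-end deflection of the primary structure under the applied loading (downward +):
  point load 92 at a = 3.9: Pa²(3L − a)/(6EI) = 3638/EI
  UDL 42.5: wL⁴/(8EI) = 9483/EI
  δ_0 = 13121/EI
Flexibility coefficient — unit upward force at E: δ_{EE} = L³/(3EI) = 91.54/EI.
Compatibility at E: δ_0 − R_E·δ_{EE} = 0, so R_E = 13121/91.54 = 143.3 kN.
Moment equilibrium about D: M_D = Σ(load moments about D) − R_E·L = 1257 − 143.3×6.5 = 324.9 kN·m.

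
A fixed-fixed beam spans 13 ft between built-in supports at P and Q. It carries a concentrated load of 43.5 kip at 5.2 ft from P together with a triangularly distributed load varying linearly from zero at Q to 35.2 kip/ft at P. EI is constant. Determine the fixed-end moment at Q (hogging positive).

M_Q = 252.6 kip·ft

Take the two fixed-end moments M_P, M_Q as redundants; the released structure is the simple span PQ.
End rotations of the released simple span under the applied load (×1/EI):
  at P: point load 43.5 at a = 5.2: Pab(L + b)/(6LEI) = 470.5/EI
  at Q: point load 43.5 at a = 5.2: Pab(L + a)/(6LEI) = 411.7/EI
  at P: triangular load, peak 35.2: w₀L³/(45EI) = 1719/EI
  at Q: triangular load, peak 35.2: 7w₀L³/(360EI) = 1504/EI
  θ_P0 = 2189/EI,  θ_Q0 = 1915/EI
Flexibility coefficients: a unit moment at one end gives L/(3EI) there and L/(6EI) at the far end, so f₁₁ = f₂₂ = 4.333/EI and f₁₂ = f₂₁ = 2.167/EI.
Compatibility — zero rotation at each built-in end:
  4.333 M_P + 2.167 M_Q = 2189
  2.167 M_P + 4.333 M_Q = 1915
Solving the pair gives M_P = 378.9 kip·ft and M_Q = 252.6 kip·ft (hogging).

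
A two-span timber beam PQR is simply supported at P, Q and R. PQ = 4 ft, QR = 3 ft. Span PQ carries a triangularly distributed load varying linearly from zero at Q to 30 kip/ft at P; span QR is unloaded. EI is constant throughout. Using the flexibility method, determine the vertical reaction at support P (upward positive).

Insert a hinge at Q; M_Q is the redundant, and each span becomes simply supported.
Discontinuity in slope at Q on the released structure — sum the simple-span end rotations:
  span PQ: triangular load, peak 30: 7w₀L³/(360EI) = 37.33/EI
  relative rotation θ_0 = (37.33 + 0)/EI = 37.33/EI
A unit hogging moment at Q produces rotation L₁/(3EI) + L₂/(3EI) = 2.333/EI.
Slope continuity at Q: θ_0 = M_Q·2.333/EI, so M_Q = 37.33/2.333 = 16 kip·ft (hogging).
Span PQ, ΣM about P with M_Q applied at Q: R_Q^{PQ}·4 = 80 + 16, so R_Q^{PQ} = 24 kip and R_P = 60 − 24 = 36 kip.

R_P = 36 kip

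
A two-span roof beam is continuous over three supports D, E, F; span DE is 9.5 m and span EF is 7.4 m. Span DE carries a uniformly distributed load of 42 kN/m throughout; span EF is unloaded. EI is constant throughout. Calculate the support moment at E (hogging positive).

M_E = 266.3 kN·m

Take M_E as the redundant. Released structure: two simple spans DE and EF with a hinge at E.
Discontinuity in slope at E on the released structure — sum the simple-span end rotations:
  span DE: UDL 42: wL³/(24EI) = 1500/EI
  relative rotation θ_0 = (1500 + 0)/EI = 1500/EI
A unit hogging moment at E produces rotation L₁/(3EI) + L₂/(3EI) = 5.633/EI.
Compatibility: M_E·(L₁+L₂)/(3EI) = θ_0, giving M_E = 266.3 kN·m (hogging).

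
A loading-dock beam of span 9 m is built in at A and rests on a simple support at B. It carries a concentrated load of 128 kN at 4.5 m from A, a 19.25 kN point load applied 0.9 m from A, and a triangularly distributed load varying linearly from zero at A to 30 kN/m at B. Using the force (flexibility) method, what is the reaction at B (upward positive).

R_B = 114.5 kN

Release the roller at B. Primary structure: cantilever fixed at A.
Primary-structure tip deflection at B by superposition:
  point load 128 at a = 4.5: Pa²(3L − a)/(6EI) = 9720/EI
  point load 19.25 at a = 0.9: Pa²(3L − a)/(6EI) = 67.83/EI
  triangular load, peak 30 at the free end: 11w₀L⁴/(120EI) = 18043/EI
  δ_0 = 27831/EI
Tip deflection under a unit load at B: L³/(3EI) = 243/EI.
Compatibility at B: δ_0 − R_B·δ_{BB} = 0, so R_B = 27831/243 = 114.5 kN.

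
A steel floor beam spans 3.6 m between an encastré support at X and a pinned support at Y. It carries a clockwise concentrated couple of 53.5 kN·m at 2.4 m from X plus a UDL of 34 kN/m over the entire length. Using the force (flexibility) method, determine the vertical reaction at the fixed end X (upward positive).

Release the roller at Y. Primary structure: cantilever fixed at X.
Primary-structure tip deflection at Y by superposition:
  clockwise couple 53.5 at a = 2.4: M₀a(2L − a)/(2EI) = 308.2/EI
  UDL 34: wL⁴/(8EI) = 713.8/EI
  δ_0 = 1022/EI
Flexibility coefficient — unit upward force at Y: δ_{YY} = L³/(3EI) = 15.55/EI.
The prop prevents deflection at Y: R_Y = δ_0/δ_{YY} = 1022/15.55 = 65.71 kN.
Vertical equilibrium: R_X = ΣP − R_Y = 122.4 − 65.71 = 56.69 kN.

R_X = 56.69 kN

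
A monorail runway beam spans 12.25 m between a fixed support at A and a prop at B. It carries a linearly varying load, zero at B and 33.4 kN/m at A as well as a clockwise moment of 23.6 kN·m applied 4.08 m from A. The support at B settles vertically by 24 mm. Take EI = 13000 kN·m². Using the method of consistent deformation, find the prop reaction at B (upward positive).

Release the roller at B. Primary structure: cantilever fixed at A.
Primary-structure tip deflection at B by superposition:
  triangular load, peak 33.4 at the fixed end: w₀L⁴/(30EI) = 25071/EI
  clockwise couple 23.6 at a = 4.08: M₀a(2L − a)/(2EI) = 983.1/EI
  δ_0 = 26054/EI
Tip deflection under a unit load at B: L³/(3EI) = 612.8/EI.
With EI = 13000 kN·m²: δ_0 = 2.0042 m and δ_{BB} = 0.047135 m/kN.
Compatibility — the beam at B must follow the support down by 0.024 m: δ_0 − R_B·δ_{BB} = 0.024, so R_B = (2.0042 − 0.024)/0.047135 = 42.01 kN.

R_B = 42.01 kN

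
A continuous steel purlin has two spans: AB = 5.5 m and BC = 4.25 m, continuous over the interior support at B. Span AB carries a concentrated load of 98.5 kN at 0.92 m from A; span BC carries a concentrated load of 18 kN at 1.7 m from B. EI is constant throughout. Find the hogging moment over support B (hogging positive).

Take M_B as the redundant. Released structure: two simple spans AB and BC with a hinge at B.
End slopes at the hinge B, treating each span as simply supported:
  span AB: point load 98.5 at a = 0.92: Pab(L + a)/(6LEI) = 80.74/EI
  span BC: point load 18 at a = 1.7: Pab(L + b)/(6LEI) = 20.81/EI
  relative rotation θ_0 = (80.74 + 20.81)/EI = 101.6/EI
A unit hogging moment at B produces rotation L₁/(3EI) + L₂/(3EI) = 3.25/EI.
Slope continuity at B: θ_0 = M_B·3.25/EI, so M_B = 101.6/3.25 = 31.25 kN·m (hogging).

M_B = 31.25 kN·m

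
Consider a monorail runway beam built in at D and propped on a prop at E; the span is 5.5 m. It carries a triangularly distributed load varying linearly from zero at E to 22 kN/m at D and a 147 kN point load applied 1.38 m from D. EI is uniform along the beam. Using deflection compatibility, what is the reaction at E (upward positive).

Take the reaction at E as the redundant and release it; the primary structure is a cantilever fixed at D.
Deflection at E on the released cantilever, summing each load's contribution:
  triangular load, peak 22 at the fixed end: w₀L⁴/(30EI) = 671/EI
  point load 147 at a = 1.38: Pa²(3L − a)/(6EI) = 705.5/EI
  δ_0 = 1377/EI
Tip deflection under a unit load at E: L³/(3EI) = 55.46/EI.
The prop prevents deflection at E: R_E = δ_0/δ_{EE} = 1377/55.46 = 24.82 kN.

R_E = 24.82 kN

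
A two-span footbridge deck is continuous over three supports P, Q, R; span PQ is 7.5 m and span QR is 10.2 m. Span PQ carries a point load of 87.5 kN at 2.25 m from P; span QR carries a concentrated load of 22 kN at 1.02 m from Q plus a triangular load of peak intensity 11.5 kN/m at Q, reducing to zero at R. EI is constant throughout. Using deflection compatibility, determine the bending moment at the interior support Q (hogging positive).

Release continuity at Q by inserting a hinge; the redundant is the internal moment M_Q. The primary structure is two simply-supported spans PQ and QR.
Discontinuity in slope at Q on the released structure — sum the simple-span end rotations:
  span PQ: point load 87.5 at a = 2.25: Pab(L + a)/(6LEI) = 223.9/EI
  span QR: point load 22 at a = 1.02: Pab(L + b)/(6LEI) = 65.23/EI
  span QR: triangular load, peak 11.5: w₀L³/(45EI) = 271.2/EI
  relative rotation θ_0 = (223.9 + 336.4)/EI = 560.4/EI
A unit hogging moment at Q produces rotation L₁/(3EI) + L₂/(3EI) = 5.9/EI.
Slope continuity at Q: θ_0 = M_Q·5.9/EI, so M_Q = 560.4/5.9 = 94.98 kN·m (hogging).

M_Q = 94.98 kN·m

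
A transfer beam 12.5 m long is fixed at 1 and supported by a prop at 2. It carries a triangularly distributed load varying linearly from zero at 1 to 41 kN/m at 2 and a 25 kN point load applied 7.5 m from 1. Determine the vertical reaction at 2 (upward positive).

R_2 = 151.7 kN

Take the reaction at 2 as the redundant and release it; the primary structure is a cantilever fixed at 1.
Downward deflection at the released point 2 due to the loads:
  triangular load, peak 41 at the free end: 11w₀L⁴/(120EI) = 91756/EI
  point load 25 at a = 7.5: Pa²(3L − a)/(6EI) = 7031/EI
  δ_0 = 98787/EI
Flexibility coefficient — unit upward force at 2: δ_{22} = L³/(3EI) = 651/EI.
Compatibility at 2: δ_0 − R_2·δ_{22} = 0, so R_2 = 98787/651 = 151.7 kN.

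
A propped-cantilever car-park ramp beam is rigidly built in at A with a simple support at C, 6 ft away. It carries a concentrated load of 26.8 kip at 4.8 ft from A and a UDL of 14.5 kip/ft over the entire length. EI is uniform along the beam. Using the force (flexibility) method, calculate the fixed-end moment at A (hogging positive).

M_A = 80.69 kip·ft

Choose R_C as the redundant. The primary structure is the cantilever fixed at A.
Primary-structure tip deflection at C by superposition:
  point load 26.8 at a = 4.8: Pa²(3L − a)/(6EI) = 1358/EI
  UDL 14.5: wL⁴/(8EI) = 2349/EI
  δ_0 = 3707/EI
Tip deflection under a unit load at C: L³/(3EI) = 72/EI.
Compatibility at C: δ_0 − R_C·δ_{CC} = 0, so R_C = 3707/72 = 51.49 kip.
Moment equilibrium about A: M_A = Σ(load moments about A) − R_C·L = 389.6 − 51.49×6 = 80.69 kip·ft.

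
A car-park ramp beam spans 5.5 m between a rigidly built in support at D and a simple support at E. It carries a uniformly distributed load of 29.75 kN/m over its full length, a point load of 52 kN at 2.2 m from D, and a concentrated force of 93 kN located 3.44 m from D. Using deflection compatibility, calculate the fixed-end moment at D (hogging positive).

M_D = 249.8 kN·m

Take the reaction at E as the redundant and release it; the primary structure is a cantilever fixed at D.
Primary-structure tip deflection at E by superposition:
  UDL 29.75: wL⁴/(8EI) = 3403/EI
  point load 52 at a = 2.2: Pa²(3L − a)/(6EI) = 599.8/EI
  point load 93 at a = 3.44: Pa²(3L − a)/(6EI) = 2395/EI
  δ_0 = 6398/EI
Tip deflection under a unit load at E: L³/(3EI) = 55.46/EI.
Compatibility at E: δ_0 − R_E·δ_{EE} = 0, so R_E = 6398/55.46 = 115.4 kN.
Moment equilibrium about D: M_D = Σ(load moments about D) − R_E·L = 884.3 − 115.4×5.5 = 249.8 kN·m.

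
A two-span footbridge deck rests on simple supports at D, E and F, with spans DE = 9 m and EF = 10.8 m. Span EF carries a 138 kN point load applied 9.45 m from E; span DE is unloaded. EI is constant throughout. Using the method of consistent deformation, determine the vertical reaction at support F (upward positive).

R_F = 116.1 kN

Take M_E as the redundant. Released structure: two simple spans DE and EF with a hinge at E.
Discontinuity in slope at E on the released structure — sum the simple-span end rotations:
  span EF: point load 138 at a = 9.45: Pab(L + b)/(6LEI) = 330.1/EI
  relative rotation θ_0 = (0 + 330.1)/EI = 330.1/EI
A unit hogging moment at E produces rotation L₁/(3EI) + L₂/(3EI) = 6.6/EI.
Slope continuity at E: θ_0 = M_E·6.6/EI, so M_E = 330.1/6.6 = 50.02 kN·m (hogging).
Span EF, ΣM about F: R_E^{EF}·10.8 = 186.3 + 50.02, so R_E^{EF} = 21.88 kN and R_F = 138 − 21.88 = 116.1 kN.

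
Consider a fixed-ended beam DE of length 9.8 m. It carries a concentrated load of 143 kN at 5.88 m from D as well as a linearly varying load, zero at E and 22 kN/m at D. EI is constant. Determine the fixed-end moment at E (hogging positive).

M_E = 272.2 kN·m

Release both end moments; the primary structure is a simply-supported span DE with redundants M_D and M_E.
Simple-span end rotations at D and E under the given loads:
  at D: point load 143 at a = 5.88: Pab(L + b)/(6LEI) = 769.1/EI
  at E: point load 143 at a = 5.88: Pab(L + a)/(6LEI) = 879/EI
  at D: triangular load, peak 22: w₀L³/(45EI) = 460.1/EI
  at E: triangular load, peak 22: 7w₀L³/(360EI) = 402.6/EI
  θ_D0 = 1229/EI,  θ_E0 = 1282/EI
Flexibility coefficients: a unit moment at one end gives L/(3EI) there and L/(6EI) at the far end, so f₁₁ = f₂₂ = 3.267/EI and f₁₂ = f₂₁ = 1.633/EI.
Compatibility — zero rotation at each built-in end:
  3.267 M_D + 1.633 M_E = 1229
  1.633 M_D + 3.267 M_E = 1282
Solving the pair gives M_D = 240.2 kN·m and M_E = 272.2 kN·m (hogging).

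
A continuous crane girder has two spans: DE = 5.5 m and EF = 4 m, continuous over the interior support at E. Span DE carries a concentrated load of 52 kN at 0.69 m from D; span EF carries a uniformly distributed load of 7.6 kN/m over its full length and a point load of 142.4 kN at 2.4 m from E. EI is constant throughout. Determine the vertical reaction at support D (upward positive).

R_D = 35.13 kN

Insert a hinge at E; M_E is the redundant, and each span becomes simply supported.
Rotations at E on the released spans (each span's end-slope, ×1/EI):
  span DE: point load 52 at a = 0.69: Pab(L + a)/(6LEI) = 32.37/EI
  span EF: UDL 7.6: wL³/(24EI) = 20.27/EI
  span EF: point load 142.4 at a = 2.4: Pab(L + b)/(6LEI) = 127.6/EI
  relative rotation θ_0 = (32.37 + 147.9)/EI = 180.2/EI
A unit hogging moment at E produces rotation L₁/(3EI) + L₂/(3EI) = 3.167/EI.
Slope continuity at E: θ_0 = M_E·3.167/EI, so M_E = 180.2/3.167 = 56.91 kN·m (hogging).
Span DE, ΣM about D with M_E applied at E: R_E^{DE}·5.5 = 35.88 + 56.91, so R_E^{DE} = 16.87 kN and R_D = 52 − 16.87 = 35.13 kN.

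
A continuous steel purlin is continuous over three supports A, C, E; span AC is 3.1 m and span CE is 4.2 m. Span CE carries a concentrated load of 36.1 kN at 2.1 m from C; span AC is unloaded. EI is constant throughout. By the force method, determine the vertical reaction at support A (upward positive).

Insert a hinge at C; M_C is the redundant, and each span becomes simply supported.
Discontinuity in slope at C on the released structure — sum the simple-span end rotations:
  span CE: point load 36.1 at a = 2.1: Pab(L + b)/(6LEI) = 39.8/EI
  relative rotation θ_0 = (0 + 39.8)/EI = 39.8/EI
A unit hogging moment at C produces rotation L₁/(3EI) + L₂/(3EI) = 2.433/EI.
Compatibility: M_C·(L₁+L₂)/(3EI) = θ_0, giving M_C = 16.36 kN·m (hogging).
Span AC, ΣM about A with M_C applied at C: R_C^{AC}·3.1 = 0 + 16.36, so R_C^{AC} = 5.276 kN and R_A = 0 − 5.276 = -5.276 kN.

R_A = -5.276 kN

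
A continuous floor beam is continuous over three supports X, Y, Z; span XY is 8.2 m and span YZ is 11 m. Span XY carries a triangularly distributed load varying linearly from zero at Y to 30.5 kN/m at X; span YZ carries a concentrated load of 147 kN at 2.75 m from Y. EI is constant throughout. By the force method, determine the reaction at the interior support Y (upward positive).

R_Y = 195.2 kN

Take M_Y as the redundant. Released structure: two simple spans XY and YZ with a hinge at Y.
End slopes at the hinge Y, treating each span as simply supported:
  span XY: triangular load, peak 30.5: 7w₀L³/(360EI) = 327/EI
  span YZ: point load 147 at a = 2.75: Pab(L + b)/(6LEI) = 972.7/EI
  relative rotation θ_0 = (327 + 972.7)/EI = 1300/EI
A unit hogging moment at Y produces rotation L₁/(3EI) + L₂/(3EI) = 6.4/EI.
Slope continuity at Y: θ_0 = M_Y·6.4/EI, so M_Y = 1300/6.4 = 203.1 kN·m (hogging).
Span XY, ΣM about X with M_Y applied at Y: R_Y^{XY}·8.2 = 341.8 + 203.1, so R_Y^{XY} = 66.45 kN and R_X = 125 − 66.45 = 58.6 kN.
Span YZ, ΣM about Z: R_Y^{YZ}·11 = 1213 + 203.1, so R_Y^{YZ} = 128.7 kN and R_Z = 147 − 128.7 = 18.29 kN.
R_Y = 66.45 + 128.7 = 195.2 kN.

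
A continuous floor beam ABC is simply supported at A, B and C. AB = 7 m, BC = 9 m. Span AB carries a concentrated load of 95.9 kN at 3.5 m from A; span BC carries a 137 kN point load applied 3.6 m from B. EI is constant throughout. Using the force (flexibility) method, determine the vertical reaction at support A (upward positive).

R_A = 21.06 kN

Insert a hinge at B; M_B is the redundant, and each span becomes simply supported.
Rotations at B on the released spans (each span's end-slope, ×1/EI):
  span AB: point load 95.9 at a = 3.5: Pab(L + a)/(6LEI) = 293.7/EI
  span BC: point load 137 at a = 3.6: Pab(L + b)/(6LEI) = 710.2/EI
  relative rotation θ_0 = (293.7 + 710.2)/EI = 1004/EI
A unit hogging moment at B produces rotation L₁/(3EI) + L₂/(3EI) = 5.333/EI.
Slope continuity at B: θ_0 = M_B·5.333/EI, so M_B = 1004/5.333 = 188.2 kN·m (hogging).
Span AB, ΣM about A with M_B applied at B: R_B^{AB}·7 = 335.6 + 188.2, so R_B^{AB} = 74.84 kN and R_A = 95.9 − 74.84 = 21.06 kN.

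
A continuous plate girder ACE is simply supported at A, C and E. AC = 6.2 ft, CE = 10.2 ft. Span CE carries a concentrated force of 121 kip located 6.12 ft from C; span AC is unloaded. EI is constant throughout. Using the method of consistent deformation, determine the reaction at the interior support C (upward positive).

Take M_C as the redundant. Released structure: two simple spans AC and CE with a hinge at C.
End slopes at the hinge C, treating each span as simply supported:
  span CE: point load 121 at a = 6.12: Pab(L + b)/(6LEI) = 705/EI
  relative rotation θ_0 = (0 + 705)/EI = 705/EI
A unit hogging moment at C produces rotation L₁/(3EI) + L₂/(3EI) = 5.467/EI.
Slope continuity at C: θ_0 = M_C·5.467/EI, so M_C = 705/5.467 = 129 kip·ft (hogging).
Span AC, ΣM about A with M_C applied at C: R_C^{AC}·6.2 = 0 + 129, so R_C^{AC} = 20.8 kip and R_A = 0 − 20.8 = -20.8 kip.
Span CE, ΣM about E: R_C^{CE}·10.2 = 493.7 + 129, so R_C^{CE} = 61.04 kip and R_E = 121 − 61.04 = 59.96 kip.
R_C = 20.8 + 61.04 = 81.84 kip.

R_C = 81.84 kip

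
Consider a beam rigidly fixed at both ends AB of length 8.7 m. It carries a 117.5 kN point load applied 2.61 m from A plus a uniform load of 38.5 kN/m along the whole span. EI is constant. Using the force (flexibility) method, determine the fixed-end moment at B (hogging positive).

Take the two fixed-end moments M_A, M_B as redundants; the released structure is the simple span AB.
Simple-span end rotations at A and B under the given loads:
  at A: point load 117.5 at a = 2.61: Pab(L + b)/(6LEI) = 529.2/EI
  at B: point load 117.5 at a = 2.61: Pab(L + a)/(6LEI) = 404.7/EI
  at A: UDL 38.5: wL³/(24EI) = 1056/EI
  at B: UDL 38.5: wL³/(24EI) = 1056/EI
  θ_A0 = 1586/EI,  θ_B0 = 1461/EI
Flexibility coefficients: a unit moment at one end gives L/(3EI) there and L/(6EI) at the far end, so f₁₁ = f₂₂ = 2.9/EI and f₁₂ = f₂₁ = 1.45/EI.
Compatibility — zero rotation at each built-in end:
  2.9 M_A + 1.45 M_B = 1586
  1.45 M_A + 2.9 M_B = 1461
Solving the pair gives M_A = 393.1 kN·m and M_B = 307.2 kN·m (hogging).

M_B = 307.2 kN·m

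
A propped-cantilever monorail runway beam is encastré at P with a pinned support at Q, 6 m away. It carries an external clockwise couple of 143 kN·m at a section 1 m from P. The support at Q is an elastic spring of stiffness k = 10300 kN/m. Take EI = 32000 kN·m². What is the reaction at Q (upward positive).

R_Q = 10.47 kN

Take the reaction at Q as the redundant and release it; the primary structure is a cantilever fixed at P.
Primary-structure tip deflection at Q by superposition:
  clockwise couple 143 at a = 1: M₀a(2L − a)/(2EI) = 786.5/EI
Tip deflection under a unit load at Q: L³/(3EI) = 72/EI.
With EI = 32000 kN·m²: δ_0 = 0.024578 m and δ_{QQ} = 0.00225 m/kN.
Compatibility — the spring shortens by R_Q/k under the reaction it provides: δ_0 − R_Q·δ_{QQ} = R_Q/k. With 1/k = 0.000097 m/kN, R_Q = δ_0 / (δ_{QQ} + 1/k) = 0.024578 / (0.00225 + 0.000097) = 10.47 kN.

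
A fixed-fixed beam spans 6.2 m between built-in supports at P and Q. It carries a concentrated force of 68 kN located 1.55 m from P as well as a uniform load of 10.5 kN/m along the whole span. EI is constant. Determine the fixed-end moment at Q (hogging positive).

M_Q = 53.4 kN·m

Release both end moments; the primary structure is a simply-supported span PQ with redundants M_P and M_Q.
End rotations of the released simple span under the applied load (×1/EI):
  at P: point load 68 at a = 1.55: Pab(L + b)/(6LEI) = 142.9/EI
  at Q: point load 68 at a = 1.55: Pab(L + a)/(6LEI) = 102.1/EI
  at P: UDL 10.5: wL³/(24EI) = 104.3/EI
  at Q: UDL 10.5: wL³/(24EI) = 104.3/EI
  θ_P0 = 247.2/EI,  θ_Q0 = 206.4/EI
Flexibility coefficients: a unit moment at one end gives L/(3EI) there and L/(6EI) at the far end, so f₁₁ = f₂₂ = 2.067/EI and f₁₂ = f₂₁ = 1.033/EI.
Compatibility — zero rotation at each built-in end:
  2.067 M_P + 1.033 M_Q = 247.2
  1.033 M_P + 2.067 M_Q = 206.4
Solving the pair gives M_P = 92.92 kN·m and M_Q = 53.4 kN·m (hogging).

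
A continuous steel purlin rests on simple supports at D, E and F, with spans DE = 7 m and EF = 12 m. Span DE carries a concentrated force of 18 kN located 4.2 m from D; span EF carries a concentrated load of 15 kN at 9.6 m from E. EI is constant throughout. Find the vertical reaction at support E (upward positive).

R_E = 18.28 kN

Insert a hinge at E; M_E is the redundant, and each span becomes simply supported.
Rotations at E on the released spans (each span's end-slope, ×1/EI):
  span DE: point load 18 at a = 4.2: Pab(L + a)/(6LEI) = 56.45/EI
  span EF: point load 15 at a = 9.6: Pab(L + b)/(6LEI) = 69.12/EI
  relative rotation θ_0 = (56.45 + 69.12)/EI = 125.6/EI
A unit hogging moment at E produces rotation L₁/(3EI) + L₂/(3EI) = 6.333/EI.
Compatibility: M_E·(L₁+L₂)/(3EI) = θ_0, giving M_E = 19.83 kN·m (hogging).
Span DE, ΣM about D with M_E applied at E: R_E^{DE}·7 = 75.6 + 19.83, so R_E^{DE} = 13.63 kN and R_D = 18 − 13.63 = 4.368 kN.
Span EF, ΣM about F: R_E^{EF}·12 = 36 + 19.83, so R_E^{EF} = 4.652 kN and R_F = 15 − 4.652 = 10.35 kN.
R_E = 13.63 + 4.652 = 18.28 kN.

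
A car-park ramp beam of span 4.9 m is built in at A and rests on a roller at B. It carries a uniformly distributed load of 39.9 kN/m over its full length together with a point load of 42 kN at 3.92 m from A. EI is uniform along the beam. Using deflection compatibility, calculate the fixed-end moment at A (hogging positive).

Remove the prop at B; the released (primary) structure is a cantilever built in at A.
Primary-structure tip deflection at B by superposition:
  UDL 39.9: wL⁴/(8EI) = 2875/EI
  point load 42 at a = 3.92: Pa²(3L − a)/(6EI) = 1160/EI
  δ_0 = 4035/EI
Flexibility coefficient — unit upward force at B: δ_{BB} = L³/(3EI) = 39.22/EI.
The prop prevents deflection at B: R_B = δ_0/δ_{BB} = 4035/39.22 = 102.9 kN.
Moment equilibrium about A: M_A = Σ(load moments about A) − R_B·L = 643.6 − 102.9×4.9 = 139.5 kN·m.

M_A = 139.5 kN·m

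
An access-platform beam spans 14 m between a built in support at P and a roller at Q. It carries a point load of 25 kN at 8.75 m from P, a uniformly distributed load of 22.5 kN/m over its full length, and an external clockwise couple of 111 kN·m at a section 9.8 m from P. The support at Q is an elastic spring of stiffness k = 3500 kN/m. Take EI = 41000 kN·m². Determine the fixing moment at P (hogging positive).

M_P = 592 kN·m

Remove the prop at Q; the released (primary) structure is a cantilever built in at P.
Free-end deflection of the primary structure under the applied loading (downward +):
  point load 25 at a = 8.75: Pa²(3L − a)/(6EI) = 10607/EI
  UDL 22.5: wL⁴/(8EI) = 108045/EI
  clockwise couple 111 at a = 9.8: M₀a(2L − a)/(2EI) = 9899/EI
  δ_0 = 128551/EI
Tip deflection under a unit load at Q: L³/(3EI) = 914.7/EI.
With EI = 41000 kN·m²: δ_0 = 3.1354 m and δ_{QQ} = 0.022309 m/kN.
Compatibility — the spring shortens by R_Q/k under the reaction it provides: δ_0 − R_Q·δ_{QQ} = R_Q/k. With 1/k = 0.000286 m/kN, R_Q = δ_0 / (δ_{QQ} + 1/k) = 3.1354 / (0.022309 + 0.000286) = 138.8 kN.
Moment equilibrium about P: M_P = Σ(load moments about P) − R_Q·L = 2535 − 138.8×14 = 592 kN·m.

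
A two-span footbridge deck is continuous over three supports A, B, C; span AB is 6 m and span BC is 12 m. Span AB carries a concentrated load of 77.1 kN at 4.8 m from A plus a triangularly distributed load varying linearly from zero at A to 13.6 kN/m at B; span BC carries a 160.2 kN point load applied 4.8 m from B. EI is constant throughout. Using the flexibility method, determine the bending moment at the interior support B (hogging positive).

M_B = 279.2 kN·m

Release continuity at B by inserting a hinge; the redundant is the internal moment M_B. The primary structure is two simply-supported spans AB and BC.
Discontinuity in slope at B on the released structure — sum the simple-span end rotations:
  span AB: point load 77.1 at a = 4.8: Pab(L + a)/(6LEI) = 133.2/EI
  span AB: triangular load, peak 13.6: w₀L³/(45EI) = 65.28/EI
  span BC: point load 160.2 at a = 4.8: Pab(L + b)/(6LEI) = 1476/EI
  relative rotation θ_0 = (198.5 + 1476)/EI = 1675/EI
A unit hogging moment at B produces rotation L₁/(3EI) + L₂/(3EI) = 6/EI.
Compatibility: M_B·(L₁+L₂)/(3EI) = θ_0, giving M_B = 279.2 kN·m (hogging).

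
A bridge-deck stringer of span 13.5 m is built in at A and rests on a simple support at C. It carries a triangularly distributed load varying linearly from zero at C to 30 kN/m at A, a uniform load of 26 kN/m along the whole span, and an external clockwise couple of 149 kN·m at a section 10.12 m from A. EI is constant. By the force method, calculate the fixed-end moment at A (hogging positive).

Choose R_C as the redundant. The primary structure is the cantilever fixed at A.
Primary-structure tip deflection at C by superposition:
  triangular load, peak 30 at the fixed end: w₀L⁴/(30EI) = 33215/EI
  UDL 26: wL⁴/(8EI) = 107949/EI
  clockwise couple 149 at a = 10.12: M₀a(2L − a)/(2EI) = 12727/EI
  δ_0 = 153891/EI
Flexibility coefficient — unit upward force at C: δ_{CC} = L³/(3EI) = 820.1/EI.
The prop prevents deflection at C: R_C = δ_0/δ_{CC} = 153891/820.1 = 187.6 kN.
Moment equilibrium about A: M_A = Σ(load moments about A) − R_C·L = 3430 − 187.6×13.5 = 896.3 kN·m.

M_A = 896.3 kN·m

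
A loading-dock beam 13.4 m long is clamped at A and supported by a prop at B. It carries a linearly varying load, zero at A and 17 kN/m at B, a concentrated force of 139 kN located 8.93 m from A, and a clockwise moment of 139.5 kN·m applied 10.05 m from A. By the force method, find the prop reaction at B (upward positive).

Release the roller at B. Primary structure: cantilever fixed at A.
Deflection at B on the released cantilever, summing each load's contribution:
  triangular load, peak 17 at the free end: 11w₀L⁴/(120EI) = 50243/EI
  point load 139 at a = 8.93: Pa²(3L − a)/(6EI) = 57769/EI
  clockwise couple 139.5 at a = 10.05: M₀a(2L − a)/(2EI) = 11742/EI
  δ_0 = 119754/EI
Flexibility coefficient — unit upward force at B: δ_{BB} = L³/(3EI) = 802/EI.
The prop prevents deflection at B: R_B = δ_0/δ_{BB} = 119754/802 = 149.3 kN.

R_B = 149.3 kN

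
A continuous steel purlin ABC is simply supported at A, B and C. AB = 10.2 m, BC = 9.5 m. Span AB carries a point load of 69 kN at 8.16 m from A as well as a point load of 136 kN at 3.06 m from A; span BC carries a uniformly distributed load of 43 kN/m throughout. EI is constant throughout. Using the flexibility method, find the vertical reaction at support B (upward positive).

Insert a hinge at B; M_B is the redundant, and each span becomes simply supported.
Discontinuity in slope at B on the released structure — sum the simple-span end rotations:
  span AB: point load 69 at a = 8.16: Pab(L + a)/(6LEI) = 344.6/EI
  span AB: point load 136 at a = 3.06: Pab(L + a)/(6LEI) = 643.8/EI
  span BC: UDL 43: wL³/(24EI) = 1536/EI
  relative rotation θ_0 = (988.4 + 1536)/EI = 2525/EI
A unit hogging moment at B produces rotation L₁/(3EI) + L₂/(3EI) = 6.567/EI.
Slope continuity at B: θ_0 = M_B·6.567/EI, so M_B = 2525/6.567 = 384.4 kN·m (hogging).
Span AB, ΣM about A with M_B applied at B: R_B^{AB}·10.2 = 979.2 + 384.4, so R_B^{AB} = 133.7 kN and R_A = 205 − 133.7 = 71.31 kN.
Span BC, ΣM about C: R_B^{BC}·9.5 = 1940 + 384.4, so R_B^{BC} = 244.7 kN and R_C = 408.5 − 244.7 = 163.8 kN.
R_B = 133.7 + 244.7 = 378.4 kN.

R_B = 378.4 kN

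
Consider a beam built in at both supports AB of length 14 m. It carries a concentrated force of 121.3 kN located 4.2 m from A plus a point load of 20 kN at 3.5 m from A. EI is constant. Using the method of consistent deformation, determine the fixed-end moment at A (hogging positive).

Take the two fixed-end moments M_A, M_B as redundants; the released structure is the simple span AB.
Simple-span end rotations at A and B under the given loads:
  at A: point load 121.3 at a = 4.2: Pab(L + b)/(6LEI) = 1415/EI
  at B: point load 121.3 at a = 4.2: Pab(L + a)/(6LEI) = 1082/EI
  at A: point load 20 at a = 3.5: Pab(L + b)/(6LEI) = 214.4/EI
  at B: point load 20 at a = 3.5: Pab(L + a)/(6LEI) = 153.1/EI
  θ_A0 = 1629/EI,  θ_B0 = 1235/EI
Flexibility coefficients: a unit moment at one end gives L/(3EI) there and L/(6EI) at the far end, so f₁₁ = f₂₂ = 4.667/EI and f₁₂ = f₂₁ = 2.333/EI.
Compatibility — zero rotation at each built-in end:
  4.667 M_A + 2.333 M_B = 1629
  2.333 M_A + 4.667 M_B = 1235
Solving the pair gives M_A = 289 kN·m and M_B = 120.1 kN·m (hogging).

M_A = 289 kN·m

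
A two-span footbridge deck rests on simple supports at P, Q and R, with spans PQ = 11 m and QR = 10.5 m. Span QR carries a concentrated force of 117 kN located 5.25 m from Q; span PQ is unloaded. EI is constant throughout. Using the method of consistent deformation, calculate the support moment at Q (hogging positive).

Insert a hinge at Q; M_Q is the redundant, and each span becomes simply supported.
End slopes at the hinge Q, treating each span as simply supported:
  span QR: point load 117 at a = 5.25: Pab(L + b)/(6LEI) = 806.2/EI
  relative rotation θ_0 = (0 + 806.2)/EI = 806.2/EI
A unit hogging moment at Q produces rotation L₁/(3EI) + L₂/(3EI) = 7.167/EI.
Compatibility: M_Q·(L₁+L₂)/(3EI) = θ_0, giving M_Q = 112.5 kN·m (hogging).

M_Q = 112.5 kN·m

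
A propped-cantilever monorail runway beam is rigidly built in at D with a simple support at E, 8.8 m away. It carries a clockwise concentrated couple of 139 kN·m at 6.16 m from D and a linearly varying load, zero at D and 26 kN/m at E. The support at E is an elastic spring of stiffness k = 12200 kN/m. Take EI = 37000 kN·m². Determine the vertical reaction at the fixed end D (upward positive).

Release the roller at E. Primary structure: cantilever fixed at D.
Primary-structure tip deflection at E by superposition:
  clockwise couple 139 at a = 6.16: M₀a(2L − a)/(2EI) = 4898/EI
  triangular load, peak 26 at the free end: 11w₀L⁴/(120EI) = 14293/EI
  δ_0 = 19190/EI
Tip deflection under a unit load at E: L³/(3EI) = 227.2/EI.
With EI = 37000 kN·m²: δ_0 = 0.51866 m and δ_{EE} = 0.006139 m/kN.
Compatibility — the spring shortens by R_E/k under the reaction it provides: δ_0 − R_E·δ_{EE} = R_E/k. With 1/k = 0.000082 m/kN, R_E = δ_0 / (δ_{EE} + 1/k) = 0.51866 / (0.006139 + 0.000082) = 83.37 kN.
Vertical equilibrium: R_D = ΣP − R_E = 114.4 − 83.37 = 31.03 kN.

R_D = 31.03 kN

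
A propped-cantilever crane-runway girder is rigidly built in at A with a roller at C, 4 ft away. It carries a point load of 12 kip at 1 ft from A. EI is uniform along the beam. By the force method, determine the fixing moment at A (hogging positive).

M_A = 7.875 kip·ft

Choose R_C as the redundant. The primary structure is the cantilever fixed at A.
Deflection at C on the released cantilever, summing each load's contribution:
  point load 12 at a = 1: Pa²(3L − a)/(6EI) = 22/EI
Flexibility coefficient — unit upward force at C: δ_{CC} = L³/(3EI) = 21.33/EI.
The prop prevents deflection at C: R_C = δ_0/δ_{CC} = 22/21.33 = 1.031 kip.
Moment equilibrium about A: M_A = Σ(load moments about A) − R_C·L = 12 − 1.031×4 = 7.875 kip·ft.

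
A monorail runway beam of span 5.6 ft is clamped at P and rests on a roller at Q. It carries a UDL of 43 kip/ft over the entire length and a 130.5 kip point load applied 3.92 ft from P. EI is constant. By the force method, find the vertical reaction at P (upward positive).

Take the reaction at Q as the redundant and release it; the primary structure is a cantilever fixed at P.
Primary-structure tip deflection at Q by superposition:
  UDL 43: wL⁴/(8EI) = 5286/EI
  point load 130.5 at a = 3.92: Pa²(3L − a)/(6EI) = 4305/EI
  δ_0 = 9591/EI
Tip deflection under a unit load at Q: L³/(3EI) = 58.54/EI.
The prop prevents deflection at Q: R_Q = δ_0/δ_{QQ} = 9591/58.54 = 163.8 kip.
Vertical equilibrium: R_P = ΣP − R_Q = 371.3 − 163.8 = 207.5 kip.

R_P = 207.5 kip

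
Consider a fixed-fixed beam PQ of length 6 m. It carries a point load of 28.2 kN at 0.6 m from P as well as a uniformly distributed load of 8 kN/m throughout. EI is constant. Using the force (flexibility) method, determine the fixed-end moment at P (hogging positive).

M_P = 37.71 kN·m

Take the two fixed-end moments M_P, M_Q as redundants; the released structure is the simple span PQ.
On the primary (simply-supported) span, the end slopes from the loading are:
  at P: point load 28.2 at a = 0.6: Pab(L + b)/(6LEI) = 28.93/EI
  at Q: point load 28.2 at a = 0.6: Pab(L + a)/(6LEI) = 16.75/EI
  at P: UDL 8: wL³/(24EI) = 72/EI
  at Q: UDL 8: wL³/(24EI) = 72/EI
  θ_P0 = 100.9/EI,  θ_Q0 = 88.75/EI
Flexibility coefficients: a unit moment at one end gives L/(3EI) there and L/(6EI) at the far end, so f₁₁ = f₂₂ = 2/EI and f₁₂ = f₂₁ = 1/EI.
Compatibility — zero rotation at each built-in end:
  2 M_P + 1 M_Q = 100.9
  1 M_P + 2 M_Q = 88.75
Solving the pair gives M_P = 37.71 kN·m and M_Q = 25.52 kN·m (hogging).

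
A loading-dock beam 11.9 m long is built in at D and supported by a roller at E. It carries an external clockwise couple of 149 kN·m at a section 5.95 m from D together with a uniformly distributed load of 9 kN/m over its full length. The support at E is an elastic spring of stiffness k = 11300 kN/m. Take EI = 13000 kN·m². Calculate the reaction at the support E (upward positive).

Release the roller at E. Primary structure: cantilever fixed at D.
Deflection at E on the released cantilever, summing each load's contribution:
  clockwise couple 149 at a = 5.95: M₀a(2L − a)/(2EI) = 7912/EI
  UDL 9: wL⁴/(8EI) = 22560/EI
  δ_0 = 30473/EI
Tip deflection under a unit load at E: L³/(3EI) = 561.7/EI.
With EI = 13000 kN·m²: δ_0 = 2.344 m and δ_{EE} = 0.043209 m/kN.
Compatibility — the spring shortens by R_E/k under the reaction it provides: δ_0 − R_E·δ_{EE} = R_E/k. With 1/k = 0.000088 m/kN, R_E = δ_0 / (δ_{EE} + 1/k) = 2.344 / (0.043209 + 0.000088) = 54.14 kN.

R_E = 54.14 kN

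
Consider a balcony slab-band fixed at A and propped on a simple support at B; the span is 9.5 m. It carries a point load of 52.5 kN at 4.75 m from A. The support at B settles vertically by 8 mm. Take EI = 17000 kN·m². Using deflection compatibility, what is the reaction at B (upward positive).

R_B = 15.93 kN

Remove the prop at B; the released (primary) structure is a cantilever built in at A.
Free-end deflection of the primary structure under the applied loading (downward +):
  point load 52.5 at a = 4.75: Pa²(3L − a)/(6EI) = 4689/EI
Tip deflection under a unit load at B: L³/(3EI) = 285.8/EI.
With EI = 17000 kN·m²: δ_0 = 0.27581 m and δ_{BB} = 0.016811 m/kN.
Compatibility — the beam at B must follow the support down by 0.008 m: δ_0 − R_B·δ_{BB} = 0.008, so R_B = (0.27581 − 0.008)/0.016811 = 15.93 kN.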